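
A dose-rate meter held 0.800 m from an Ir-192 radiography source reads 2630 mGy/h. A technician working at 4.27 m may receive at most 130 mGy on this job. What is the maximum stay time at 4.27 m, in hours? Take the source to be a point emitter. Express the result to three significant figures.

Intensity scales as (d₁/d₂)², so rate at 4.27 m:
(0.800/4.27)² = 0.03510, so 2630 × 0.03510 = 92.31 mGy/h.
Stay time = 130 mGy ÷ 92.31 mGy/h = 1.408 h.

1.41 h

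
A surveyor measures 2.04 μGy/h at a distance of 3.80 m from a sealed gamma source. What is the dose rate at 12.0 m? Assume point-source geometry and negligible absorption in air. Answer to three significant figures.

0.205 μGy/h

Using I₁d₁² = I₂d₂², the rate at 12.0 m is
(3.80/12.0)² = 0.1003, so 2.04 × 0.1003 = 0.2046 μGy/h.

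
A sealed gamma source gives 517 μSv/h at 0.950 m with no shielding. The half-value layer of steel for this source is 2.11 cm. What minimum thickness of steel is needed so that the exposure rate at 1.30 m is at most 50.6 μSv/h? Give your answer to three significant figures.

5.17 cm

At 1.30 m, distance alone gives (0.950/1.30)² = 0.5340, so 517 × 0.5340 = 276.1 μSv/h.
Further attenuation needed: 276.1/50.6 = 5.457.
n = log₂(5.457) = 2.448 half-value layers.
Thickness = 2.448 × 2.11 cm = 5.165 cm.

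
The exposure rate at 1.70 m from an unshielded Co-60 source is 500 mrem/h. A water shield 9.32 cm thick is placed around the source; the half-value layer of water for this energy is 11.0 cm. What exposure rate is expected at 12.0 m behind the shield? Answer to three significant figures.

5.58 mrem/h

Distance alone: (1.70/12.0)² = 0.02007, so 500 × 0.02007 = 10.04 mrem/h.
Shield: 9.32/11.0 = 0.8473 half-value layers → attenuation 2^(−0.8473) = 0.5558.
Combined: 10.04 × 0.5558 = 5.580 mrem/h.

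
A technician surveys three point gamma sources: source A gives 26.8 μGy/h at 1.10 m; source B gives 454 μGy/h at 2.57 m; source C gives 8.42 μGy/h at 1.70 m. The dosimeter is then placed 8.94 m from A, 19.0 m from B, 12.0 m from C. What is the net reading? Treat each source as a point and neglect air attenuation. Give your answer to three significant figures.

By superposition, sum each source's inverse-square contribution:
A: 26.8 × (1.10/8.94)² = 0.4057 μGy/h
B: 454 × (2.57/19.0)² = 8.306 μGy/h
C: 8.42 × (1.70/12.0)² = 0.1690 μGy/h
Total = 0.4057 + 8.306 + 0.1690 = 8.881 μGy/h.

8.88 μGy/h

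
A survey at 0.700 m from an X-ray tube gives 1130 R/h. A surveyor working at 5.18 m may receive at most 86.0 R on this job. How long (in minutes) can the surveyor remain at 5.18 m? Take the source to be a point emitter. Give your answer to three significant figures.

Applying the 1/r² law, rate at 5.18 m:
(0.700/5.18)² = 0.01826, so 1130 × 0.01826 = 20.63 R/h.
Stay time = 86.0 R ÷ 20.63 R/h = 4.169 h = 250.1 min.

250 min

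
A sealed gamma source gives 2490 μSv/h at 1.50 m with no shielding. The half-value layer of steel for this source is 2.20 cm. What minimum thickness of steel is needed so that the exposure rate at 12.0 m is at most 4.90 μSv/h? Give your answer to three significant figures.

At 12.0 m, distance alone gives (1.50/12.0)² = 0.01562, so 2490 × 0.01562 = 38.89 μSv/h.
Further attenuation needed: 38.89/4.90 = 7.937.
n = log₂(7.937) = 2.989 half-value layers.
Thickness = 2.989 × 2.20 cm = 6.576 cm.

6.58 cm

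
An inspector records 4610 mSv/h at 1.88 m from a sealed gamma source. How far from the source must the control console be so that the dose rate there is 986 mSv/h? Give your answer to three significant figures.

By the inverse-square law, d₂ = d₁·√(I₁/I₂).
I₁/I₂ = 4610/986 = 4.675, so d₂ = 1.88 × √4.675 = 4.065 m.

4.07 m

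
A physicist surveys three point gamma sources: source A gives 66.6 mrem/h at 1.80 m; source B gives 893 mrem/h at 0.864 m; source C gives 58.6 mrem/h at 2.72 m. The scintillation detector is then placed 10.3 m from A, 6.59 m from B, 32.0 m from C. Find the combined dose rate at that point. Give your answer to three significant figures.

17.8 mrem/h

By superposition, sum each source's inverse-square contribution:
A: 66.6 × (1.80/10.3)² = 2.034 mrem/h
B: 893 × (0.864/6.59)² = 15.35 mrem/h
C: 58.6 × (2.72/32.0)² = 0.4234 mrem/h
Total = 2.034 + 15.35 + 0.4234 = 17.81 mrem/h.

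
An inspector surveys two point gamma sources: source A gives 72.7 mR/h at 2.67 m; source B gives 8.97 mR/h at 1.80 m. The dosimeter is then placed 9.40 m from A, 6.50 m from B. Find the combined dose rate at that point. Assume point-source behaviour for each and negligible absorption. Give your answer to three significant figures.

6.55 mR/h

By superposition, sum each source's inverse-square contribution:
A: 72.7 × (2.67/9.40)² = 5.865 mR/h
B: 8.97 × (1.80/6.50)² = 0.6879 mR/h
Total = 5.865 + 0.6879 = 6.553 mR/h.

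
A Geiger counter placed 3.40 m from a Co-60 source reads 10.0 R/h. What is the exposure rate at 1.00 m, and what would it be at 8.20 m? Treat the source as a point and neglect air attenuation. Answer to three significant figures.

Since intensity falls as 1/r²,
At 1.00 m: 10.0 × (3.40/1.00)² = 10.0 × 11.56 = 115.6 R/h
At 8.20 m: (1.00/8.20)² = 0.01487, so 115.6 × 0.01487 = 1.719 R/h.

116 R/h; 1.72 R/h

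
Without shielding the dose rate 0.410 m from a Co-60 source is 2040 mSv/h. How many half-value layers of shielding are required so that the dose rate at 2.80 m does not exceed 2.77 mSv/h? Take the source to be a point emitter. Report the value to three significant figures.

At 2.80 m, distance alone gives 2040 × (0.410/2.80)² = 2040 × 0.02144 = 43.74 mSv/h.
Further attenuation needed: 43.74/2.77 = 15.79.
n = log₂(15.79) = 3.981 half-value layers.

3.98 half-value layers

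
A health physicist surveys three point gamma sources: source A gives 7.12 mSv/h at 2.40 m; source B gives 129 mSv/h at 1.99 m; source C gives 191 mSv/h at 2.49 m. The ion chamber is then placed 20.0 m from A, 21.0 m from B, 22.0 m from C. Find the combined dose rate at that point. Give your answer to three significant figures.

3.71 mSv/h

Each source contributes Iᵢ·(dᵢ/rᵢ)²; contributions add.
A: 7.12 × (2.40/20.0)² = 0.1025 mSv/h
B: 129 × (1.99/21.0)² = 1.158 mSv/h
C: 191 × (2.49/22.0)² = 2.447 mSv/h
Total = 0.1025 + 1.158 + 2.447 = 3.708 mSv/h.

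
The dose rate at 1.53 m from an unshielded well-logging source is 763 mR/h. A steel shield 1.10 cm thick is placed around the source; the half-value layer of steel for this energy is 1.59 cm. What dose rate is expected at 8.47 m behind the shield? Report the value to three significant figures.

Distance alone: (1.53/8.47)² = 0.03263, so 763 × 0.03263 = 24.90 mR/h.
Shield: 1.10/1.59 = 0.6918 half-value layers → attenuation 2^(−0.6918) = 0.6191.
Combined: 24.90 × 0.6191 = 15.42 mR/h.

15.4 mR/h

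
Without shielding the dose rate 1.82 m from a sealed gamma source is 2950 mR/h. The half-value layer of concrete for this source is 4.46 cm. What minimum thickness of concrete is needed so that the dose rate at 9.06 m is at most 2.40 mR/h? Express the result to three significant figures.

At 9.06 m, distance alone gives (1.82/9.06)² = 0.04035, so 2950 × 0.04035 = 119.0 mR/h.
Further attenuation needed: 119.0/2.40 = 49.58.
n = log₂(49.58) = 5.632 half-value layers.
Thickness = 5.632 × 4.46 cm = 25.12 cm.

25.1 cm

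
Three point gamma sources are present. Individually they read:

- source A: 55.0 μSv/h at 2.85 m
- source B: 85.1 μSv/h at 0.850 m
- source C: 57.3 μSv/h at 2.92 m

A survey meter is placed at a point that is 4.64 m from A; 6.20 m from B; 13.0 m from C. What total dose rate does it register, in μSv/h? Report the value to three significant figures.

Each source contributes Iᵢ·(dᵢ/rᵢ)²; contributions add.
A: 55.0 × (2.85/4.64)² = 20.75 μSv/h
B: 85.1 × (0.850/6.20)² = 1.599 μSv/h
C: 57.3 × (2.92/13.0)² = 2.891 μSv/h
Total = 20.75 + 1.599 + 2.891 = 25.24 μSv/h.

25.2 μSv/h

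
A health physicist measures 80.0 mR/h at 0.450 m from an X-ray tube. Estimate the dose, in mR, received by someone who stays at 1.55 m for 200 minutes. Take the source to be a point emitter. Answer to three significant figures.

22.5 mR

Intensity scales as (d₁/d₂)², so rate at 1.55 m:
(0.450/1.55)² = 0.08429, so 80.0 × 0.08429 = 6.743 mR/h.
Dose = rate × time = 6.743 mR/h × 3.333 h = 22.47 mR.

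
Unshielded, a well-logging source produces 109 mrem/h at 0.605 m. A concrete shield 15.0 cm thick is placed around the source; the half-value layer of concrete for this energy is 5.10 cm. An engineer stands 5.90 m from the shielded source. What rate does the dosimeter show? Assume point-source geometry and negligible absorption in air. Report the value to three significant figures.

Distance alone: (0.605/5.90)² = 0.01051, so 109 × 0.01051 = 1.146 mrem/h.
Shield: 15.0/5.10 = 2.941 half-value layers → attenuation 2^(−2.941) = 0.1302.
Combined: 1.146 × 0.1302 = 0.1492 mrem/h.

0.149 mrem/h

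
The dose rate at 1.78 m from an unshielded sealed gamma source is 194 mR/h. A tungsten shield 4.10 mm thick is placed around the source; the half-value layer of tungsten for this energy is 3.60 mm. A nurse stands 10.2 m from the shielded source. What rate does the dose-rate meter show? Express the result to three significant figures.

Distance alone: 194 × (1.78/10.2)² = 194 × 0.03045 = 5.907 mR/h.
Shield: 4.10/3.60 = 1.139 half-value layers → attenuation 2^(−1.139) = 0.4541.
Combined: 5.907 × 0.4541 = 2.682 mR/h.

2.68 mR/h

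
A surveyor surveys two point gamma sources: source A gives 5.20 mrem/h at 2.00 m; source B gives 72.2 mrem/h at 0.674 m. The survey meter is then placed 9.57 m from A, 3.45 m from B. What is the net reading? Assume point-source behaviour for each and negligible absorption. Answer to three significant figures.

Each source contributes Iᵢ·(dᵢ/rᵢ)²; contributions add.
A: 5.20 × (2.00/9.57)² = 0.2271 mrem/h
B: 72.2 × (0.674/3.45)² = 2.756 mrem/h
Total = 0.2271 + 2.756 = 2.983 mrem/h.

2.98 mrem/h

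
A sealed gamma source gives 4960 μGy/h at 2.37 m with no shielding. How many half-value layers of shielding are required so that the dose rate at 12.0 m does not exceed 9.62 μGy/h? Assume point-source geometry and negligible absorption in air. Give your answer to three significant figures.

4.33 half-value layers

At 12.0 m, distance alone gives 4960 × (2.37/12.0)² = 4960 × 0.03901 = 193.5 μGy/h.
Further attenuation needed: 193.5/9.62 = 20.11.
n = log₂(20.11) = 4.330 half-value layers.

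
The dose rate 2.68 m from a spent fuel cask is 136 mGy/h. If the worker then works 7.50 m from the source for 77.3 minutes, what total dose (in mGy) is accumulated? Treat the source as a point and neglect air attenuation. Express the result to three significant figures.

22.4 mGy

Since intensity falls as 1/r², rate at 7.50 m:
(2.68/7.50)² = 0.1277, so 136 × 0.1277 = 17.37 mGy/h.
Dose = rate × time = 17.37 mGy/h × 1.288 h = 22.37 mGy.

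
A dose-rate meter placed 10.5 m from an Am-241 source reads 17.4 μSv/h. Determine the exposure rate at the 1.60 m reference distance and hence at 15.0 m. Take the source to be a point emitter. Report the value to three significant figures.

749 μSv/h; 8.53 μSv/h

Applying the 1/r² law,
At 1.60 m: 17.4 × (10.5/1.60)² = 17.4 × 43.07 = 749.4 μSv/h
At 15.0 m: 749.4 × (1.60/15.0)² = 749.4 × 0.01138 = 8.528 μSv/h.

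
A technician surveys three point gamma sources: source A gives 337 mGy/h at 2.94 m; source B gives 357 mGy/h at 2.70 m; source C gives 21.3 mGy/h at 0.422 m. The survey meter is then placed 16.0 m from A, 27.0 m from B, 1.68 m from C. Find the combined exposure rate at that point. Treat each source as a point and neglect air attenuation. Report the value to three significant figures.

By superposition, sum each source's inverse-square contribution:
A: 337 × (2.94/16.0)² = 11.38 mGy/h
B: 357 × (2.70/27.0)² = 3.570 mGy/h
C: 21.3 × (0.422/1.68)² = 1.344 mGy/h
Total = 11.38 + 3.570 + 1.344 = 16.29 mGy/h.

16.3 mGy/h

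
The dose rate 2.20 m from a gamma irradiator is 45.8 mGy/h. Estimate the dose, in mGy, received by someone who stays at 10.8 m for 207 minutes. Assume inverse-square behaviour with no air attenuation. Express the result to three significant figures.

6.56 mGy

Intensity scales as (d₁/d₂)², so rate at 10.8 m:
(2.20/10.8)² = 0.04150, so 45.8 × 0.04150 = 1.901 mGy/h.
Dose = rate × time = 1.901 mGy/h × 3.450 h = 6.558 mGy.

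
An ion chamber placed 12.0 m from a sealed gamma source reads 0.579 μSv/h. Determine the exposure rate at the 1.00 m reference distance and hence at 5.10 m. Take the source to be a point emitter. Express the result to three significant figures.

Applying the 1/r² law,
At 1.00 m: (12.0/1.00)² = 144.0, so 0.579 × 144.0 = 83.38 μSv/h
At 5.10 m: 83.38 × (1.00/5.10)² = 83.38 × 0.03845 = 3.206 μSv/h.

83.4 μSv/h; 3.21 μSv/h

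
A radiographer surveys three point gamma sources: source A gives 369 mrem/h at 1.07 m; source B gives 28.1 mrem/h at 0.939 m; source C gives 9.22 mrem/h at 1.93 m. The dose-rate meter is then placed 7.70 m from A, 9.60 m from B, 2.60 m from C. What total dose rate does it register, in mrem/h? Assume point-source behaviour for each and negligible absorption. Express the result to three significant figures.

Each source contributes Iᵢ·(dᵢ/rᵢ)²; contributions add.
A: 369 × (1.07/7.70)² = 7.125 mrem/h
B: 28.1 × (0.939/9.60)² = 0.2688 mrem/h
C: 9.22 × (1.93/2.60)² = 5.080 mrem/h
Total = 7.125 + 0.2688 + 5.080 = 12.47 mrem/h.

12.5 mrem/h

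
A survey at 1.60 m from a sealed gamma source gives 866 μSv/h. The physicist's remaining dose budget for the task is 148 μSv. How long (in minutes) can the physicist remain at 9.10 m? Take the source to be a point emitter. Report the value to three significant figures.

Applying the 1/r² law, rate at 9.10 m:
866 × (1.60/9.10)² = 866 × 0.03091 = 26.77 μSv/h.
Stay time = 148 μSv ÷ 26.77 μSv/h = 5.529 h = 331.7 min.

332 min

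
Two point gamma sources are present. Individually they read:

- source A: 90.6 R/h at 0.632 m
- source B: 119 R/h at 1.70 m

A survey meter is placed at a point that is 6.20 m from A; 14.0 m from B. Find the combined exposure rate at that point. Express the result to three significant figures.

2.70 R/h

By superposition, sum each source's inverse-square contribution:
A: 90.6 × (0.632/6.20)² = 0.9414 R/h
B: 119 × (1.70/14.0)² = 1.755 R/h
Total = 0.9414 + 1.755 = 2.696 R/h.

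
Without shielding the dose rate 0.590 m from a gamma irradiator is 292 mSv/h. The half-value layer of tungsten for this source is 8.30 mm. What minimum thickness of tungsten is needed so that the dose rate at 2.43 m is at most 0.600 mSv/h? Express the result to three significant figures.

40.2 mm

At 2.43 m, distance alone gives (0.590/2.43)² = 0.05895, so 292 × 0.05895 = 17.21 mSv/h.
Further attenuation needed: 17.21/0.600 = 28.68.
n = log₂(28.68) = 4.842 half-value layers.
Thickness = 4.842 × 8.30 mm = 40.19 mm.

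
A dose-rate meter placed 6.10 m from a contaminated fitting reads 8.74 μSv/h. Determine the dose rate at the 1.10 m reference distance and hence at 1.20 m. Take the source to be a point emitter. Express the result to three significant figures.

Using I₁d₁² = I₂d₂²,
At 1.10 m: 8.74 × (6.10/1.10)² = 8.74 × 30.75 = 268.8 μSv/h
At 1.20 m: (1.10/1.20)² = 0.8403, so 268.8 × 0.8403 = 225.9 μSv/h.

269 μSv/h; 226 μSv/h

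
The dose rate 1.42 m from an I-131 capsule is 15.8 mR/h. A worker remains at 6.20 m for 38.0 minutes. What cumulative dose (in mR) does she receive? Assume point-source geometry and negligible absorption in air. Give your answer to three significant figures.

0.525 mR

By the inverse-square law, rate at 6.20 m:
15.8 × (1.42/6.20)² = 15.8 × 0.05246 = 0.8289 mR/h.
Dose = rate × time = 0.8289 mR/h × 0.6333 h = 0.5249 mR.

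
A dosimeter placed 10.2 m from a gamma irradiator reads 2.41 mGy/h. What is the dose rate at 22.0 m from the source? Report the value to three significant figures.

0.518 mGy/h

Applying the 1/r² law, scaling from 10.2 m to 22.0 m:
2.41 × (10.2/22.0)² = 2.41 × 0.2150 = 0.5181 mGy/h.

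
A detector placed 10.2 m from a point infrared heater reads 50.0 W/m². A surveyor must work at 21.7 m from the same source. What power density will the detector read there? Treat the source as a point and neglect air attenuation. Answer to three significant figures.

11.0 W/m²

Since intensity falls as 1/r², scaling from 10.2 m to 21.7 m:
50.0 × (10.2/21.7)² = 50.0 × 0.2209 = 11.04 W/m².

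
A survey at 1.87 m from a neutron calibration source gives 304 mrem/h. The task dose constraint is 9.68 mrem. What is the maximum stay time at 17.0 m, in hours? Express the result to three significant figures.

2.63 h

By the inverse-square law, rate at 17.0 m:
(1.87/17.0)² = 0.01210, so 304 × 0.01210 = 3.678 mrem/h.
Stay time = 9.68 mrem ÷ 3.678 mrem/h = 2.632 h.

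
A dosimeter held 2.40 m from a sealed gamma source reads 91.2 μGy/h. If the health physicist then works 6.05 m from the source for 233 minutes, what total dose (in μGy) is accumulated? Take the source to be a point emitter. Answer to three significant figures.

55.7 μGy

Since intensity falls as 1/r², rate at 6.05 m:
(2.40/6.05)² = 0.1574, so 91.2 × 0.1574 = 14.35 μGy/h.
Dose = rate × time = 14.35 μGy/h × 3.883 h = 55.72 μGy.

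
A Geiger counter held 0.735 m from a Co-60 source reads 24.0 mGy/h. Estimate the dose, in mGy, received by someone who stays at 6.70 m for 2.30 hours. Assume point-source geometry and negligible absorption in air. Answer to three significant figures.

0.664 mGy

Since intensity falls as 1/r², rate at 6.70 m:
(0.735/6.70)² = 0.01203, so 24.0 × 0.01203 = 0.2887 mGy/h.
Dose = rate × time = 0.2887 mGy/h × 2.300 h = 0.6640 mGy.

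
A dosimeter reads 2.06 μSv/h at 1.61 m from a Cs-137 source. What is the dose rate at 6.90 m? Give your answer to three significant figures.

0.112 μSv/h

By the inverse-square law, the rate at 6.90 m is
2.06 × (1.61/6.90)² = 2.06 × 0.05444 = 0.1121 μSv/h.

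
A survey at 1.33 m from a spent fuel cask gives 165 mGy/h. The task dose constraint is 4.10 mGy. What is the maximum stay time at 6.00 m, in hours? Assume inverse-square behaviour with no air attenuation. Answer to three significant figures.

0.506 h

Using I₁d₁² = I₂d₂², rate at 6.00 m:
165 × (1.33/6.00)² = 165 × 0.04914 = 8.108 mGy/h.
Stay time = 4.10 mGy ÷ 8.108 mGy/h = 0.5057 h.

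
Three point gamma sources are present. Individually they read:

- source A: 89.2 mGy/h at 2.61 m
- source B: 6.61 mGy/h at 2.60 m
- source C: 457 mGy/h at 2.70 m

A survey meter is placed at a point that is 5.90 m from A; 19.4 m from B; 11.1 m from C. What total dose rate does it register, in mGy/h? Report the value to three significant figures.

44.6 mGy/h

Each source contributes Iᵢ·(dᵢ/rᵢ)²; contributions add.
A: 89.2 × (2.61/5.90)² = 17.46 mGy/h
B: 6.61 × (2.60/19.4)² = 0.1187 mGy/h
C: 457 × (2.70/11.1)² = 27.04 mGy/h
Total = 17.46 + 0.1187 + 27.04 = 44.62 mGy/h.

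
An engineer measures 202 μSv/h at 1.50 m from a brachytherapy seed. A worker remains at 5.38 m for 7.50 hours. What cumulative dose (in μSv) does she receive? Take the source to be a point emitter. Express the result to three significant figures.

Since intensity falls as 1/r², rate at 5.38 m:
(1.50/5.38)² = 0.07774, so 202 × 0.07774 = 15.70 μSv/h.
Dose = rate × time = 15.70 μSv/h × 7.500 h = 117.8 μSv.

118 μSv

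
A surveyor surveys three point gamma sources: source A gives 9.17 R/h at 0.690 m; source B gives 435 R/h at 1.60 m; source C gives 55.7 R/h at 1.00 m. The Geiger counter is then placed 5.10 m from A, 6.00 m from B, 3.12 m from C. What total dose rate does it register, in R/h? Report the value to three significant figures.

36.8 R/h

Each source contributes Iᵢ·(dᵢ/rᵢ)²; contributions add.
A: 9.17 × (0.690/5.10)² = 0.1679 R/h
B: 435 × (1.60/6.00)² = 30.93 R/h
C: 55.7 × (1.00/3.12)² = 5.722 R/h
Total = 0.1679 + 30.93 + 5.722 = 36.82 R/h.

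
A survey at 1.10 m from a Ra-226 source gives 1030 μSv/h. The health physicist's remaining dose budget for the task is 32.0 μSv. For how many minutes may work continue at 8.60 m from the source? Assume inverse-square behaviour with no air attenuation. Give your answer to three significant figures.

114 min

Applying the 1/r² law, rate at 8.60 m:
1030 × (1.10/8.60)² = 1030 × 0.01636 = 16.85 μSv/h.
Stay time = 32.0 μSv ÷ 16.85 μSv/h = 1.899 h = 113.9 min.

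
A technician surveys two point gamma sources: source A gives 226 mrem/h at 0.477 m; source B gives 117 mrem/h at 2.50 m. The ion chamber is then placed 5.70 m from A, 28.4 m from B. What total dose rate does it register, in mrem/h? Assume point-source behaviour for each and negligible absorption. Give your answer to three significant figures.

2.49 mrem/h

Each source contributes Iᵢ·(dᵢ/rᵢ)²; contributions add.
A: 226 × (0.477/5.70)² = 1.583 mrem/h
B: 117 × (2.50/28.4)² = 0.9066 mrem/h
Total = 1.583 + 0.9066 = 2.490 mrem/h.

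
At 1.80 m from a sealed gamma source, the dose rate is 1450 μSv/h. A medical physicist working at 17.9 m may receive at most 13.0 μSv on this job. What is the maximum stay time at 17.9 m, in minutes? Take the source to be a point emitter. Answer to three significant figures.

53.2 min

By the inverse-square law, rate at 17.9 m:
(1.80/17.9)² = 0.01011, so 1450 × 0.01011 = 14.66 μSv/h.
Stay time = 13.0 μSv ÷ 14.66 μSv/h = 0.8868 h = 53.21 min.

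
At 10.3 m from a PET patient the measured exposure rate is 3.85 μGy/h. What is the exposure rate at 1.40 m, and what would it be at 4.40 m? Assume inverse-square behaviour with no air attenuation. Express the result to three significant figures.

208 μGy/h; 21.1 μGy/h

Intensity scales as (d₁/d₂)², so
At 1.40 m: (10.3/1.40)² = 54.13, so 3.85 × 54.13 = 208.4 μGy/h
At 4.40 m: (1.40/4.40)² = 0.1012, so 208.4 × 0.1012 = 21.09 μGy/h.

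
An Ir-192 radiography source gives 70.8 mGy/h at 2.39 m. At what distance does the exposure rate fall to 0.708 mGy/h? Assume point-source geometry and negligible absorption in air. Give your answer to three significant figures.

Using I₁d₁² = I₂d₂², d₂ = d₁·√(I₁/I₂).
I₁/I₂ = 70.8/0.708 = 100.0, so d₂ = 2.39 × √100.0 = 23.90 m.

23.9 m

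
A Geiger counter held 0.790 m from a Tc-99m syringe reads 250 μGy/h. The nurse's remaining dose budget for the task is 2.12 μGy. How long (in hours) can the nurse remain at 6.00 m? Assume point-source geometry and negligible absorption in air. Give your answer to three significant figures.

Intensity scales as (d₁/d₂)², so rate at 6.00 m:
(0.790/6.00)² = 0.01734, so 250 × 0.01734 = 4.335 μGy/h.
Stay time = 2.12 μGy ÷ 4.335 μGy/h = 0.4890 h.

0.489 h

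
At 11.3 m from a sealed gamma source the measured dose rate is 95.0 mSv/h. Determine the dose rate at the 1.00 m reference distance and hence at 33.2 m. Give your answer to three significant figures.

Since intensity falls as 1/r²,
At 1.00 m: (11.3/1.00)² = 127.7, so 95.0 × 127.7 = 12130 mSv/h
At 33.2 m: 12130 × (1.00/33.2)² = 12130 × 0.0009072 = 11.00 mSv/h.

12100 mSv/h; 11.0 mSv/h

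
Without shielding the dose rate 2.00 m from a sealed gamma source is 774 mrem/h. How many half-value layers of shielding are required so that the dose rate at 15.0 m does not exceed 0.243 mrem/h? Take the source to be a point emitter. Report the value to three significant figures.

5.82 half-value layers

At 15.0 m, distance alone gives (2.00/15.0)² = 0.01778, so 774 × 0.01778 = 13.76 mrem/h.
Further attenuation needed: 13.76/0.243 = 56.63.
n = log₂(56.63) = 5.823 half-value layers.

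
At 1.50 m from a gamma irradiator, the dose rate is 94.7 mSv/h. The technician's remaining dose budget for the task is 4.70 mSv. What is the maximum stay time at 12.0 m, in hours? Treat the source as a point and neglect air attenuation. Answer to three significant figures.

3.18 h

By the inverse-square law, rate at 12.0 m:
94.7 × (1.50/12.0)² = 94.7 × 0.01562 = 1.479 mSv/h.
Stay time = 4.70 mSv ÷ 1.479 mSv/h = 3.178 h.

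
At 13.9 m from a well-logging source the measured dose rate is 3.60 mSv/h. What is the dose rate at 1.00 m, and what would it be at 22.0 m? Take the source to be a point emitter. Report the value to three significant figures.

Since intensity falls as 1/r²,
At 1.00 m: 3.60 × (13.9/1.00)² = 3.60 × 193.2 = 695.5 mSv/h
At 22.0 m: (1.00/22.0)² = 0.002066, so 695.5 × 0.002066 = 1.437 mSv/h.

696 mSv/h; 1.44 mSv/h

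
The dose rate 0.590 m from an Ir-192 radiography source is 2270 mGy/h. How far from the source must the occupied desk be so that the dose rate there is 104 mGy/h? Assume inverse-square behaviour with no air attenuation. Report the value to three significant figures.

By the inverse-square law, d₂ = d₁·√(I₁/I₂).
I₁/I₂ = 2270/104 = 21.83, so d₂ = 0.590 × √21.83 = 2.757 m.

2.76 m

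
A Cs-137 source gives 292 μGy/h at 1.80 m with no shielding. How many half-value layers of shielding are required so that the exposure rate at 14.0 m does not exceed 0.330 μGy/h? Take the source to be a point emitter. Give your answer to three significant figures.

3.87 half-value layers

At 14.0 m, distance alone gives 292 × (1.80/14.0)² = 292 × 0.01653 = 4.827 μGy/h.
Further attenuation needed: 4.827/0.330 = 14.63.
n = log₂(14.63) = 3.871 half-value layers.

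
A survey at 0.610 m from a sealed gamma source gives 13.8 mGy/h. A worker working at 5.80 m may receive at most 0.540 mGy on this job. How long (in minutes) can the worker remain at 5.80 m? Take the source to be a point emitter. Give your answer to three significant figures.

By the inverse-square law, rate at 5.80 m:
13.8 × (0.610/5.80)² = 13.8 × 0.01106 = 0.1526 mGy/h.
Stay time = 0.540 mGy ÷ 0.1526 mGy/h = 3.539 h = 212.3 min.

212 min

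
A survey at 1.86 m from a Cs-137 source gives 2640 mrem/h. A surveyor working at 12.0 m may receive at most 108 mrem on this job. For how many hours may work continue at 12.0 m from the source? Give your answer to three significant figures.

Since intensity falls as 1/r², rate at 12.0 m:
2640 × (1.86/12.0)² = 2640 × 0.02403 = 63.44 mrem/h.
Stay time = 108 mrem ÷ 63.44 mrem/h = 1.702 h.

1.70 h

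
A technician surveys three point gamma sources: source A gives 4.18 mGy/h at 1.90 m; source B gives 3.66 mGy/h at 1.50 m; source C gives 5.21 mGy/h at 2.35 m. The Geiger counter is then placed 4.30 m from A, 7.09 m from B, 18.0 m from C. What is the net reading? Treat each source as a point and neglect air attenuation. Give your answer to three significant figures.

By superposition, sum each source's inverse-square contribution:
A: 4.18 × (1.90/4.30)² = 0.8161 mGy/h
B: 3.66 × (1.50/7.09)² = 0.1638 mGy/h
C: 5.21 × (2.35/18.0)² = 0.08880 mGy/h
Total = 0.8161 + 0.1638 + 0.08880 = 1.069 mGy/h.

1.07 mGy/h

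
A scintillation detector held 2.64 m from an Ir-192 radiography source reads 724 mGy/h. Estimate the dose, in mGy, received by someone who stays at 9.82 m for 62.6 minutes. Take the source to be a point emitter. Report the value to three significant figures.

Using I₁d₁² = I₂d₂², rate at 9.82 m:
724 × (2.64/9.82)² = 724 × 0.07227 = 52.32 mGy/h.
Dose = rate × time = 52.32 mGy/h × 1.043 h = 54.57 mGy.

54.6 mGy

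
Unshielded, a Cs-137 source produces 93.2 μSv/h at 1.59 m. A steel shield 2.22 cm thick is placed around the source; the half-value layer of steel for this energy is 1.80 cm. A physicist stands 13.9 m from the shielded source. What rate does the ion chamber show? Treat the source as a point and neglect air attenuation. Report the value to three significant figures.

0.519 μSv/h

Distance alone: 93.2 × (1.59/13.9)² = 93.2 × 0.01308 = 1.219 μSv/h.
Shield: 2.22/1.80 = 1.233 half-value layers → attenuation 2^(−1.233) = 0.4254.
Combined: 1.219 × 0.4254 = 0.5186 μSv/h.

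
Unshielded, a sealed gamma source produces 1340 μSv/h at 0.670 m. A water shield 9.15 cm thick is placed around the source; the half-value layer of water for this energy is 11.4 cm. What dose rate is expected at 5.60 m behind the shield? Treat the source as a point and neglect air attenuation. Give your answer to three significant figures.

11.0 μSv/h

Distance alone: 1340 × (0.670/5.60)² = 1340 × 0.01431 = 19.18 μSv/h.
Shield: 9.15/11.4 = 0.8026 half-value layers → attenuation 2^(−0.8026) = 0.5733.
Combined: 19.18 × 0.5733 = 11.00 μSv/h.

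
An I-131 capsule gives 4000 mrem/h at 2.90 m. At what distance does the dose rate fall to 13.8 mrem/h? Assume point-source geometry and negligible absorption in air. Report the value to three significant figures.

Using I₁d₁² = I₂d₂², d₂ = d₁·√(I₁/I₂).
I₁/I₂ = 4000/13.8 = 289.9, so d₂ = 2.90 × √289.9 = 49.38 m.

49.4 m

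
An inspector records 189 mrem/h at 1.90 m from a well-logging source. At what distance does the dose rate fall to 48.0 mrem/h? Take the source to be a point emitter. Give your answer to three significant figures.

Intensity scales as (d₁/d₂)², so d₂ = d₁·√(I₁/I₂).
I₁/I₂ = 189/48.0 = 3.938, so d₂ = 1.90 × √3.938 = 3.770 m.

3.77 m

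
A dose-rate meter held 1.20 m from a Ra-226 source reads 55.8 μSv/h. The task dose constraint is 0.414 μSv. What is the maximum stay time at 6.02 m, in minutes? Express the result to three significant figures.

11.2 min

Since intensity falls as 1/r², rate at 6.02 m:
55.8 × (1.20/6.02)² = 55.8 × 0.03973 = 2.217 μSv/h.
Stay time = 0.414 μSv ÷ 2.217 μSv/h = 0.1867 h = 11.20 min.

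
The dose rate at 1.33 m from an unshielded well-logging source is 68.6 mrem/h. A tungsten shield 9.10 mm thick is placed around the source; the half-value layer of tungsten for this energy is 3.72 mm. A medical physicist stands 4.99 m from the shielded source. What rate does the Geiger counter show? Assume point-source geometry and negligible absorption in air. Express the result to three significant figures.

Distance alone: 68.6 × (1.33/4.99)² = 68.6 × 0.07104 = 4.873 mrem/h.
Shield: 9.10/3.72 = 2.446 half-value layers → attenuation 2^(−2.446) = 0.1835.
Combined: 4.873 × 0.1835 = 0.8942 mrem/h.

0.894 mrem/h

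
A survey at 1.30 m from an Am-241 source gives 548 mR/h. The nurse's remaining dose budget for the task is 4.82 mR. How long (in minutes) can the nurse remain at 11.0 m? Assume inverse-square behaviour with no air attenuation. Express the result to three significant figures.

37.8 min

Using I₁d₁² = I₂d₂², rate at 11.0 m:
548 × (1.30/11.0)² = 548 × 0.01397 = 7.656 mR/h.
Stay time = 4.82 mR ÷ 7.656 mR/h = 0.6296 h = 37.78 min.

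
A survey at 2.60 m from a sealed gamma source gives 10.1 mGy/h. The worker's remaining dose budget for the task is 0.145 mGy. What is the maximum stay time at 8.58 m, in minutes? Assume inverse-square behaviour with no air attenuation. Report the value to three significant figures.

9.38 min

By the inverse-square law, rate at 8.58 m:
(2.60/8.58)² = 0.09183, so 10.1 × 0.09183 = 0.9275 mGy/h.
Stay time = 0.145 mGy ÷ 0.9275 mGy/h = 0.1563 h = 9.378 min.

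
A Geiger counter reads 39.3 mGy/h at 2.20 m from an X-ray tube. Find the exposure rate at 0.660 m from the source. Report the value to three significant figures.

437 mGy/h

Intensity scales as (d₁/d₂)², so the rate at 0.660 m is
(2.20/0.660)² = 11.11, so 39.3 × 11.11 = 436.6 mGy/h.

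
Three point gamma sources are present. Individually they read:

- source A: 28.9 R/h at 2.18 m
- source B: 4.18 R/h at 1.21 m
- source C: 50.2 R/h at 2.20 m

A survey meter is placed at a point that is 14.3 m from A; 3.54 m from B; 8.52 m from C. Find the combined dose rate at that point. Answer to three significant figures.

By superposition, sum each source's inverse-square contribution:
A: 28.9 × (2.18/14.3)² = 0.6716 R/h
B: 4.18 × (1.21/3.54)² = 0.4884 R/h
C: 50.2 × (2.20/8.52)² = 3.347 R/h
Total = 0.6716 + 0.4884 + 3.347 = 4.507 R/h.

4.51 R/h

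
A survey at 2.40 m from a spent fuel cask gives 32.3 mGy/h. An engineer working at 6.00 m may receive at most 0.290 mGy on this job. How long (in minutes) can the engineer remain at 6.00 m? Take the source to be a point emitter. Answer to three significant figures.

Using I₁d₁² = I₂d₂², rate at 6.00 m:
(2.40/6.00)² = 0.1600, so 32.3 × 0.1600 = 5.168 mGy/h.
Stay time = 0.290 mGy ÷ 5.168 mGy/h = 0.05611 h = 3.367 min.

3.37 min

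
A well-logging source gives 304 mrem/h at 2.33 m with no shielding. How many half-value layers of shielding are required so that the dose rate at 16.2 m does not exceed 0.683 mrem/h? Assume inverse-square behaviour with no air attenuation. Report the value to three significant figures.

At 16.2 m, distance alone gives 304 × (2.33/16.2)² = 304 × 0.02069 = 6.290 mrem/h.
Further attenuation needed: 6.290/0.683 = 9.209.
n = log₂(9.209) = 3.203 half-value layers.

3.20 half-value layers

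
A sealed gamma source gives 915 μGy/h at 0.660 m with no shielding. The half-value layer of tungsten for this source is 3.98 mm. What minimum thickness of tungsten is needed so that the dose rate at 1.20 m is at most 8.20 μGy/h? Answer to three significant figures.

At 1.20 m, distance alone gives (0.660/1.20)² = 0.3025, so 915 × 0.3025 = 276.8 μGy/h.
Further attenuation needed: 276.8/8.20 = 33.76.
n = log₂(33.76) = 5.077 half-value layers.
Thickness = 5.077 × 3.98 mm = 20.21 mm.

20.2 mm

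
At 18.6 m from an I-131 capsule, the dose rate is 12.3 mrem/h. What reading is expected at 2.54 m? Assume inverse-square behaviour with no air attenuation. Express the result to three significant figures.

By the inverse-square law, the rate at 2.54 m is
(18.6/2.54)² = 53.62, so 12.3 × 53.62 = 659.5 mrem/h.

660 mrem/h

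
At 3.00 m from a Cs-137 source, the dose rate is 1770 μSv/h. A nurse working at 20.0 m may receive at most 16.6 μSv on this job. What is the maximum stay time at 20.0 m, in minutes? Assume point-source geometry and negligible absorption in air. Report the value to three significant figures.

25.0 min

Applying the 1/r² law, rate at 20.0 m:
1770 × (3.00/20.0)² = 1770 × 0.02250 = 39.82 μSv/h.
Stay time = 16.6 μSv ÷ 39.82 μSv/h = 0.4169 h = 25.01 min.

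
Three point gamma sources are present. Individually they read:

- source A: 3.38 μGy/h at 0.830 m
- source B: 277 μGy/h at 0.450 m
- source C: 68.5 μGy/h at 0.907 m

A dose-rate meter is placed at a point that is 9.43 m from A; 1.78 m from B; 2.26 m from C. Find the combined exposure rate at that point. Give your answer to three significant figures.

Each source contributes Iᵢ·(dᵢ/rᵢ)²; contributions add.
A: 3.38 × (0.830/9.43)² = 0.02618 μGy/h
B: 277 × (0.450/1.78)² = 17.70 μGy/h
C: 68.5 × (0.907/2.26)² = 11.03 μGy/h
Total = 0.02618 + 17.70 + 11.03 = 28.76 μGy/h.

28.8 μGy/h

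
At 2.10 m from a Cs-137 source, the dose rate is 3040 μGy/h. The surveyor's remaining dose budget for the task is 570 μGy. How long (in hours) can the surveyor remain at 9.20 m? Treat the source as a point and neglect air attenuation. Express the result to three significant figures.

3.60 h

Applying the 1/r² law, rate at 9.20 m:
(2.10/9.20)² = 0.05210, so 3040 × 0.05210 = 158.4 μGy/h.
Stay time = 570 μGy ÷ 158.4 μGy/h = 3.598 h.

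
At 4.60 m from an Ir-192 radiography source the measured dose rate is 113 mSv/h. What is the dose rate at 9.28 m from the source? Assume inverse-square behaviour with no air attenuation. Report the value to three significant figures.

Using I₁d₁² = I₂d₂², scaling from 4.60 m to 9.28 m:
113 × (4.60/9.28)² = 113 × 0.2457 = 27.76 mSv/h.

27.8 mSv/h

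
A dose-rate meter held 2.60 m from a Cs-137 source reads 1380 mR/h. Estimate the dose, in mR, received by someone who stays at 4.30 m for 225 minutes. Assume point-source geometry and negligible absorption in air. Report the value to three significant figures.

1890 mR

Using I₁d₁² = I₂d₂², rate at 4.30 m:
1380 × (2.60/4.30)² = 1380 × 0.3656 = 504.5 mR/h.
Dose = rate × time = 504.5 mR/h × 3.750 h = 1892 mR.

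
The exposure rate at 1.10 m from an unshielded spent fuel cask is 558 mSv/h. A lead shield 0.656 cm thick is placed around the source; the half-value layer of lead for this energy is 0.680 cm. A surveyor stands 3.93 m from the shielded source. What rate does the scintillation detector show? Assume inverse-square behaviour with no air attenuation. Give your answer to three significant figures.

22.4 mSv/h

Distance alone: 558 × (1.10/3.93)² = 558 × 0.07834 = 43.71 mSv/h.
Shield: 0.656/0.680 = 0.9647 half-value layers → attenuation 2^(−0.9647) = 0.5124.
Combined: 43.71 × 0.5124 = 22.40 mSv/h.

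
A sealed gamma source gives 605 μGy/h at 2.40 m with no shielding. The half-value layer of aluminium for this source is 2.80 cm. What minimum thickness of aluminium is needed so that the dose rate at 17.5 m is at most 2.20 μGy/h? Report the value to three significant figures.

6.64 cm

At 17.5 m, distance alone gives 605 × (2.40/17.5)² = 605 × 0.01881 = 11.38 μGy/h.
Further attenuation needed: 11.38/2.20 = 5.173.
n = log₂(5.173) = 2.371 half-value layers.
Thickness = 2.371 × 2.80 cm = 6.639 cm.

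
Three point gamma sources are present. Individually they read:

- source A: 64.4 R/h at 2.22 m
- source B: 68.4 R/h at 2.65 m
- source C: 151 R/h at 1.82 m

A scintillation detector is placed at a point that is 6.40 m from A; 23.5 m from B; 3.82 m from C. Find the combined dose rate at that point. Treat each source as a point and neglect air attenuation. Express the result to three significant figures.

Each source contributes Iᵢ·(dᵢ/rᵢ)²; contributions add.
A: 64.4 × (2.22/6.40)² = 7.749 R/h
B: 68.4 × (2.65/23.5)² = 0.8698 R/h
C: 151 × (1.82/3.82)² = 34.28 R/h
Total = 7.749 + 0.8698 + 34.28 = 42.90 R/h.

42.9 R/h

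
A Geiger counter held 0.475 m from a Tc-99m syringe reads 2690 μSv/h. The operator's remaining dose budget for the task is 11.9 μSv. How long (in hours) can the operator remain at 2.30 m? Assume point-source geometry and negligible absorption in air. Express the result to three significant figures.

0.104 h

Since intensity falls as 1/r², rate at 2.30 m:
(0.475/2.30)² = 0.04265, so 2690 × 0.04265 = 114.7 μSv/h.
Stay time = 11.9 μSv ÷ 114.7 μSv/h = 0.1037 h.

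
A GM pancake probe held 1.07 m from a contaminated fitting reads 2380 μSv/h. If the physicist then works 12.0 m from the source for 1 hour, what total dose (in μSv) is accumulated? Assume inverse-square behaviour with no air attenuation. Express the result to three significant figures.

18.9 μSv

Since intensity falls as 1/r², rate at 12.0 m:
2380 × (1.07/12.0)² = 2380 × 0.007951 = 18.92 μSv/h.
Dose = rate × time = 18.92 μSv/h × 1.000 h = 18.92 μSv.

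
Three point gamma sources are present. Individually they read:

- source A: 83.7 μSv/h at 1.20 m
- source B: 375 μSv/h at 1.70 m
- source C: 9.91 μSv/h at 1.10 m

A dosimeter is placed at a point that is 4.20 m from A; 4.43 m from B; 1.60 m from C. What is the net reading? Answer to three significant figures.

66.7 μSv/h

Each source contributes Iᵢ·(dᵢ/rᵢ)²; contributions add.
A: 83.7 × (1.20/4.20)² = 6.833 μSv/h
B: 375 × (1.70/4.43)² = 55.22 μSv/h
C: 9.91 × (1.10/1.60)² = 4.684 μSv/h
Total = 6.833 + 55.22 + 4.684 = 66.74 μSv/h.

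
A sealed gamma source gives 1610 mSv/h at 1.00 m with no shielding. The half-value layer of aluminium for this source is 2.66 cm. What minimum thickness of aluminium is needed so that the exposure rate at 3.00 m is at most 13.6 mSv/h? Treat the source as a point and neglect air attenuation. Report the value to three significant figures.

9.89 cm

At 3.00 m, distance alone gives (1.00/3.00)² = 0.1111, so 1610 × 0.1111 = 178.9 mSv/h.
Further attenuation needed: 178.9/13.6 = 13.15.
n = log₂(13.15) = 3.717 half-value layers.
Thickness = 3.717 × 2.66 cm = 9.887 cm.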